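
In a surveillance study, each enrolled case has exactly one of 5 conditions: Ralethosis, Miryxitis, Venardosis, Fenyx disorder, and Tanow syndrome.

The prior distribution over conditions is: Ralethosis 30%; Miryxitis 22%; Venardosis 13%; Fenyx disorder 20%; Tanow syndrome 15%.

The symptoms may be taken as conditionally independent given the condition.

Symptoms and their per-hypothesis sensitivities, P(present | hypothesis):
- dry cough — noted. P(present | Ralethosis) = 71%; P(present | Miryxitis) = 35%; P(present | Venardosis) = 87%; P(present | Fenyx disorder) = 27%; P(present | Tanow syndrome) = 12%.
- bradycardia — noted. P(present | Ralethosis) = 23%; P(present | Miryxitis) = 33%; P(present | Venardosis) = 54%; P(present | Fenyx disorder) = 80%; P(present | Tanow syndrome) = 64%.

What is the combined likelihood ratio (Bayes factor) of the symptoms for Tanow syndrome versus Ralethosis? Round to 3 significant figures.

0.470

Joint likelihood of the symptom pattern under each hypothesis:
  Tanow syndrome: 0.12 × 0.64 = 0.0768
  Ralethosis: 0.71 × 0.23 = 0.1633
Bayes factor = 0.0768 / 0.1633 ≈ 0.470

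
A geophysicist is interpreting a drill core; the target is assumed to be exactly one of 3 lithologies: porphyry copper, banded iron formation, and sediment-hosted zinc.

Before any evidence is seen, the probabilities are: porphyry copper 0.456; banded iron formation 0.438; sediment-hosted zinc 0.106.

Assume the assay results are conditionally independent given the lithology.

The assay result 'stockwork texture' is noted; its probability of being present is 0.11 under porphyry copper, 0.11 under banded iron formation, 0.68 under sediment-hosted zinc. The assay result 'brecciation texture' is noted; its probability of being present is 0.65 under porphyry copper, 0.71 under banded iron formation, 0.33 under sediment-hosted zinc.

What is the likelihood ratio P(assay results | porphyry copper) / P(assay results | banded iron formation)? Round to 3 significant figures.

The Bayes factor is the ratio of the joint likelihoods of the assay result pattern under the two hypotheses.
  porphyry copper: 0.11 × 0.65 = 0.0715
  banded iron formation: 0.11 × 0.71 = 0.0781
Bayes factor = 0.0715 / 0.0781 ≈ 0.915

0.915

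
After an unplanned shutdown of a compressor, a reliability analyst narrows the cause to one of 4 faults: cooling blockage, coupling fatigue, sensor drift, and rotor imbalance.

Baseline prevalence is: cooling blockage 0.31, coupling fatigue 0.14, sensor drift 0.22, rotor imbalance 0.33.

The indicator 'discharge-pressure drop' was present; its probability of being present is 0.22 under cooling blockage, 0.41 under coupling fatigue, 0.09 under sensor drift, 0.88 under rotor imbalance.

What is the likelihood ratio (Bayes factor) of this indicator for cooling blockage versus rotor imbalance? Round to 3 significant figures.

Likelihood of this indicator under each hypothesis:
  cooling blockage: 0.22
  rotor imbalance: 0.88
Bayes factor = 0.22 / 0.88 ≈ 0.250

0.250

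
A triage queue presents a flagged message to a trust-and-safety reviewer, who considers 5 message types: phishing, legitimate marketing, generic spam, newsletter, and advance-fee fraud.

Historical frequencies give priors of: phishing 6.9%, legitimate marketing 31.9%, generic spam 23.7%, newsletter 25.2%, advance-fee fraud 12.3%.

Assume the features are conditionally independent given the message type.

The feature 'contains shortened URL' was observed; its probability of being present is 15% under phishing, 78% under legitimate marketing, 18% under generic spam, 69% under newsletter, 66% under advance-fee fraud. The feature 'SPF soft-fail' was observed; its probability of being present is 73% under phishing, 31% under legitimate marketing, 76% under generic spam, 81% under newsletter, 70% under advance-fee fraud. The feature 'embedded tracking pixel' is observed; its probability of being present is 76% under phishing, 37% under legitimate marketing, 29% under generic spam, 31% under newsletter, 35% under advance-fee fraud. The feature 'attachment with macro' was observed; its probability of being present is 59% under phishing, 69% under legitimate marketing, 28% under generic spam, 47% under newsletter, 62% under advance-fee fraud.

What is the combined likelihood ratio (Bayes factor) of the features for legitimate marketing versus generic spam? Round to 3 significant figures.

Take the product of per-feature likelihoods under each hypothesis, then divide.
  legitimate marketing: 0.78 × 0.31 × 0.37 × 0.69 = 0.061732
  generic spam: 0.18 × 0.76 × 0.29 × 0.28 = 0.011108
Bayes factor = 0.061732 / 0.011108 ≈ 5.56

5.56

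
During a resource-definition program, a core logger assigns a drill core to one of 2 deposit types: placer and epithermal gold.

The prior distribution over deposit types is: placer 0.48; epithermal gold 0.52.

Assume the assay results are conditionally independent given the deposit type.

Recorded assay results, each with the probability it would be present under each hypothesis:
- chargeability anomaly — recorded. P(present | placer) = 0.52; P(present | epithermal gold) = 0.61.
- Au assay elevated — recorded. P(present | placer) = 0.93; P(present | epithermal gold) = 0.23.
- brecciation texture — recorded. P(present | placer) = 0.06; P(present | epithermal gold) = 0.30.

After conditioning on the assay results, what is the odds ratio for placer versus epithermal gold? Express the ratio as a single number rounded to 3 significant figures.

0.636

Unnormalized posterior weight (prior times the assay result likelihoods) for each of the two hypotheses:
  placer: 0.48 × 0.52 × 0.93 × 0.06 = 0.013928
  epithermal gold: 0.52 × 0.61 × 0.23 × 0.30 = 0.021887
Odds(placer : epithermal gold) = 0.013928 / 0.021887 ≈ 0.636.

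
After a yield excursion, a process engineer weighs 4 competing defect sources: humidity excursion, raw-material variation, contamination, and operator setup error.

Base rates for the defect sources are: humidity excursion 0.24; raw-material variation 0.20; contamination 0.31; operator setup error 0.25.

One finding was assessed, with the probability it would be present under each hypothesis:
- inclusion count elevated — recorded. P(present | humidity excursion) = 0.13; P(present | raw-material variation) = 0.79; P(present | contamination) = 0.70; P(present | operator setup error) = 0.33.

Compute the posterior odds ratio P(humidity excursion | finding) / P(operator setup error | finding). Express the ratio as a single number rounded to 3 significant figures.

0.378

Posterior odds equal prior odds times the likelihood ratio; only the two competing hypotheses matter.
  humidity excursion: 0.24 × 0.13 = 0.0312
  operator setup error: 0.25 × 0.33 = 0.0825
Posterior odds = 0.0312 / 0.0825 ≈ 0.378.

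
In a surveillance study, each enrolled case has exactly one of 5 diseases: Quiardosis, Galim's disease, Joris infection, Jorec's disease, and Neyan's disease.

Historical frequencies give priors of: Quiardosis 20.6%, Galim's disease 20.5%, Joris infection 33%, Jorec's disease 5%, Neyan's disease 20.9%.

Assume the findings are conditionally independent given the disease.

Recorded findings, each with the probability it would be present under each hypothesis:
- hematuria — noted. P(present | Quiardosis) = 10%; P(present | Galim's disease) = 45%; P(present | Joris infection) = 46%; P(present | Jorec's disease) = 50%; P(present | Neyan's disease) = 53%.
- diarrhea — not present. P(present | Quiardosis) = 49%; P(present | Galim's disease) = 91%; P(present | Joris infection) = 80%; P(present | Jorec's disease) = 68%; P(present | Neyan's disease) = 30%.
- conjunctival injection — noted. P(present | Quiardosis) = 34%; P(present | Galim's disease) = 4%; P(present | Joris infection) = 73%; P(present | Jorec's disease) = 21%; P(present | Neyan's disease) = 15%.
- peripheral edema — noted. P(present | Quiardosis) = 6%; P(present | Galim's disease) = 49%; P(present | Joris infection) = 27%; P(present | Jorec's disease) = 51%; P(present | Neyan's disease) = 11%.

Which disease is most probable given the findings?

By Bayes' rule with conditional independence, the unnormalized weight for each hypothesis is prior × ∏ likelihoods (using 1 − P(present | H) for each absent finding):
  Quiardosis: 0.206 × 0.10 × (1 − 0.49) × 0.34 × 0.06 = 0.00021432
  Galim's disease: 0.205 × 0.45 × (1 − 0.91) × 0.04 × 0.49 = 0.00016273
  Joris infection: 0.330 × 0.46 × (1 − 0.80) × 0.73 × 0.27 = 0.005984
  Jorec's disease: 0.050 × 0.50 × (1 − 0.68) × 0.21 × 0.51 = 0.0008568
  Neyan's disease: 0.209 × 0.53 × (1 − 0.30) × 0.15 × 0.11 = 0.0012794
Marginal likelihood of the evidence = 0.0084972.
P(Quiardosis | evidence) ≈ 0.00021432 / 0.0084972 ≈ 0.025
P(Galim's disease | evidence) ≈ 0.00016273 / 0.0084972 ≈ 0.019
P(Joris infection | evidence) ≈ 0.005984 / 0.0084972 ≈ 0.704
P(Jorec's disease | evidence) ≈ 0.0008568 / 0.0084972 ≈ 0.101
P(Neyan's disease | evidence) ≈ 0.0012794 / 0.0084972 ≈ 0.151
The largest is 0.704, so Joris infection is most probable.

Joris infection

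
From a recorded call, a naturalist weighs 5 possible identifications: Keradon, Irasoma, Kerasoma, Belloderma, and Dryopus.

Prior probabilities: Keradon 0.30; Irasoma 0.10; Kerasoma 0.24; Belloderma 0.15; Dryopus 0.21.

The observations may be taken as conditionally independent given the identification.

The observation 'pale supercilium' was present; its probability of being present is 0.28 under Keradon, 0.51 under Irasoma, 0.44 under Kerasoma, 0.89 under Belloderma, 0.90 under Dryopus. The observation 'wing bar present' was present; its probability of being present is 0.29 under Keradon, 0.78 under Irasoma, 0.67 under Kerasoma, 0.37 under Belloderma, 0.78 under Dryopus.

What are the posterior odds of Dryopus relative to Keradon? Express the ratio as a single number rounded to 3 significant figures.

6.05

The normalizing constant cancels in an odds ratio, so compute prior × likelihood for the two hypotheses only:
  Dryopus: 0.21 × 0.90 × 0.78 = 0.14742
  Keradon: 0.30 × 0.28 × 0.29 = 0.02436
Odds(Dryopus : Keradon) = 0.14742 / 0.02436 ≈ 6.05.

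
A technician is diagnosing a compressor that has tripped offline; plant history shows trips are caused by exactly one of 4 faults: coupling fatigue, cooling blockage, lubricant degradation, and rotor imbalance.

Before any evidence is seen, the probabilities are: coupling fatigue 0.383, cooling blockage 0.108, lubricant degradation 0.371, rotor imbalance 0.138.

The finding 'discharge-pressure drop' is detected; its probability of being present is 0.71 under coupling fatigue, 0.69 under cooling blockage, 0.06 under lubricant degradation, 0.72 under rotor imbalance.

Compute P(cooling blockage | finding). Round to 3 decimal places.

0.159

By Bayes' rule, the unnormalized weight for each hypothesis is prior × likelihood:
  coupling fatigue: 0.383 × 0.71 = 0.27193
  cooling blockage: 0.108 × 0.69 = 0.07452
  lubricant degradation: 0.371 × 0.06 = 0.02226
  rotor imbalance: 0.138 × 0.72 = 0.09936
Marginal likelihood of the evidence = 0.46807.
P(cooling blockage | evidence) = 0.07452 / 0.46807 ≈ 0.159.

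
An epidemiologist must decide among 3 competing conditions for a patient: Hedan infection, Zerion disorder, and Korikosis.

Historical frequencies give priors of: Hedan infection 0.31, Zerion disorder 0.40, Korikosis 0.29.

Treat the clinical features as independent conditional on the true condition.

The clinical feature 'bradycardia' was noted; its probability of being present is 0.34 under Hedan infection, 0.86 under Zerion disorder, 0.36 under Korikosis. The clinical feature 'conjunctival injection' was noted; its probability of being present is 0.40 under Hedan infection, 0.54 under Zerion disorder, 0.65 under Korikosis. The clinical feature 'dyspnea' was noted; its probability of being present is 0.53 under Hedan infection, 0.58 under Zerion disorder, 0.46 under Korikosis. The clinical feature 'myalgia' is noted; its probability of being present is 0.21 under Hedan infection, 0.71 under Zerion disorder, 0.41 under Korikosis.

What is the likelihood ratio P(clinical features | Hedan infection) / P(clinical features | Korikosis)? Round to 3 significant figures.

Take the product of per-clinical feature likelihoods under each hypothesis, then divide.
  Hedan infection: 0.34 × 0.40 × 0.53 × 0.21 = 0.015137
  Korikosis: 0.36 × 0.65 × 0.46 × 0.41 = 0.044132
Bayes factor = 0.015137 / 0.044132 ≈ 0.343

0.343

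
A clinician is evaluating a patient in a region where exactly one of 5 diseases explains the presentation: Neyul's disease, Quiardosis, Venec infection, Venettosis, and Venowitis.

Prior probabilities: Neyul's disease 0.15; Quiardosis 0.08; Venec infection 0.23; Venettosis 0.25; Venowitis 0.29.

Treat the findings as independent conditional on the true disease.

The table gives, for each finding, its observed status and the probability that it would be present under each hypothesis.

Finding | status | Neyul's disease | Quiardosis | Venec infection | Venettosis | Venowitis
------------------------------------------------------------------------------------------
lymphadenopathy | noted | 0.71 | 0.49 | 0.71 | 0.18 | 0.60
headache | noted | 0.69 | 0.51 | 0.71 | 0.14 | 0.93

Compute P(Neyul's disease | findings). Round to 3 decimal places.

0.195

By Bayes' rule with conditional independence, the unnormalized weight for each hypothesis is prior × ∏ likelihoods:
  Neyul's disease: 0.15 × 0.71 × 0.69 = 0.073485
  Quiardosis: 0.08 × 0.49 × 0.51 = 0.019992
  Venec infection: 0.23 × 0.71 × 0.71 = 0.11594
  Venettosis: 0.25 × 0.18 × 0.14 = 0.0063
  Venowitis: 0.29 × 0.60 × 0.93 = 0.16182
The unnormalized weights sum to 0.37754.
P(Neyul's disease | evidence) = 0.073485 / 0.37754 ≈ 0.195.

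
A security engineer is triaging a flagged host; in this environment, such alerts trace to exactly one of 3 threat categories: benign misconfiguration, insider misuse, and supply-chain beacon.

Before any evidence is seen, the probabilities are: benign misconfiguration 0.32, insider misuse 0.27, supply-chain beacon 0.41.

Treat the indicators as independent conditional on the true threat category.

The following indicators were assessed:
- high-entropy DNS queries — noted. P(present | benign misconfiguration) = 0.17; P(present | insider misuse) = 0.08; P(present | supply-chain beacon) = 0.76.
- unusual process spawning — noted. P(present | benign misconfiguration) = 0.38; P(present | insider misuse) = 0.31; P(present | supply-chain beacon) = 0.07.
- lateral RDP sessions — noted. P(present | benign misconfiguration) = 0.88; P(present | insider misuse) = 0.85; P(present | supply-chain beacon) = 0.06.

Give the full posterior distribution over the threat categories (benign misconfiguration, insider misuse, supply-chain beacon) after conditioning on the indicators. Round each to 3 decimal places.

By Bayes' rule with conditional independence, the unnormalized weight for each hypothesis is prior × ∏ likelihoods:
  benign misconfiguration: 0.32 × 0.17 × 0.38 × 0.88 = 0.018191
  insider misuse: 0.27 × 0.08 × 0.31 × 0.85 = 0.0056916
  supply-chain beacon: 0.41 × 0.76 × 0.07 × 0.06 = 0.0013087
Marginal likelihood of the evidence = 0.025192.
P(benign misconfiguration | evidence) = 0.018191 / 0.025192 ≈ 0.722
P(insider misuse | evidence) = 0.0056916 / 0.025192 ≈ 0.226
P(supply-chain beacon | evidence) = 0.0013087 / 0.025192 ≈ 0.052

0.722, 0.226, 0.052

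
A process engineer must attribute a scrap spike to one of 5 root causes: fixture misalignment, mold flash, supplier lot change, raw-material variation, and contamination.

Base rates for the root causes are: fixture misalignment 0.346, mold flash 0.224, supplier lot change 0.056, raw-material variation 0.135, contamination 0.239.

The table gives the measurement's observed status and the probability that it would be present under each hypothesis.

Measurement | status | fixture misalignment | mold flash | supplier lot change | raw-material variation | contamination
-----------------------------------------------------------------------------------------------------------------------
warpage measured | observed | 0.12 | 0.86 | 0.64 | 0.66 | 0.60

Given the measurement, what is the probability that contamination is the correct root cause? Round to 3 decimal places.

0.285

Multiply each prior by the likelihood of the measurement:
  fixture misalignment: 0.346 × 0.12 = 0.04152
  mold flash: 0.224 × 0.86 = 0.19264
  supplier lot change: 0.056 × 0.64 = 0.03584
  raw-material variation: 0.135 × 0.66 = 0.0891
  contamination: 0.239 × 0.60 = 0.1434
Normalizing constant Z = 0.04152 + 0.19264 + 0.03584 + 0.0891 + 0.1434 = 0.5025.
P(contamination | evidence) = 0.1434 / 0.5025 ≈ 0.285.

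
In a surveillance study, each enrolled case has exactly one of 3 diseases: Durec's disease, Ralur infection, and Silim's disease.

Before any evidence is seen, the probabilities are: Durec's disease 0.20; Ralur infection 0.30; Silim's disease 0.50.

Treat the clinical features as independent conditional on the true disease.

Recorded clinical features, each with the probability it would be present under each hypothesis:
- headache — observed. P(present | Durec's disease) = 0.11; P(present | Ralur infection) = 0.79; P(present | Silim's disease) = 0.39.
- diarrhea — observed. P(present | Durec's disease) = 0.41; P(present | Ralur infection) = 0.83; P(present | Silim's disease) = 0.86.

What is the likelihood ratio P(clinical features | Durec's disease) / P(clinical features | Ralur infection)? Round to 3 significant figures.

0.0688

The Bayes factor is the ratio of the joint likelihoods of the clinical feature pattern under the two hypotheses.
  Durec's disease: 0.11 × 0.41 = 0.0451
  Ralur infection: 0.79 × 0.83 = 0.6557
Bayes factor = 0.0451 / 0.6557 ≈ 0.0688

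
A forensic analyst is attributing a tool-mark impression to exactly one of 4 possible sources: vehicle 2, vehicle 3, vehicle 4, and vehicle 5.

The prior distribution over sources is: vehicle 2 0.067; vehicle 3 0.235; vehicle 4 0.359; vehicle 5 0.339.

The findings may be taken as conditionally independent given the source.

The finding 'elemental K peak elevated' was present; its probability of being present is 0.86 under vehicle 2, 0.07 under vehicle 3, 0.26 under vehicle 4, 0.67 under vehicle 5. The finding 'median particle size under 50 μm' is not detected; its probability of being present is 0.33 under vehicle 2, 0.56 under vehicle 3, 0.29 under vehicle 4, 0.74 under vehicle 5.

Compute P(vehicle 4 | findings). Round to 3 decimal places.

0.387

By Bayes' rule with conditional independence, the unnormalized weight for each hypothesis is prior × ∏ likelihoods (using 1 − P(present | H) for each absent finding):
  vehicle 2: 0.067 × 0.86 × (1 − 0.33) = 0.038605
  vehicle 3: 0.235 × 0.07 × (1 − 0.56) = 0.007238
  vehicle 4: 0.359 × 0.26 × (1 − 0.29) = 0.066271
  vehicle 5: 0.339 × 0.67 × (1 − 0.74) = 0.059054
Marginal likelihood of the evidence = 0.17117.
P(vehicle 4 | evidence) = 0.066271 / 0.17117 ≈ 0.387.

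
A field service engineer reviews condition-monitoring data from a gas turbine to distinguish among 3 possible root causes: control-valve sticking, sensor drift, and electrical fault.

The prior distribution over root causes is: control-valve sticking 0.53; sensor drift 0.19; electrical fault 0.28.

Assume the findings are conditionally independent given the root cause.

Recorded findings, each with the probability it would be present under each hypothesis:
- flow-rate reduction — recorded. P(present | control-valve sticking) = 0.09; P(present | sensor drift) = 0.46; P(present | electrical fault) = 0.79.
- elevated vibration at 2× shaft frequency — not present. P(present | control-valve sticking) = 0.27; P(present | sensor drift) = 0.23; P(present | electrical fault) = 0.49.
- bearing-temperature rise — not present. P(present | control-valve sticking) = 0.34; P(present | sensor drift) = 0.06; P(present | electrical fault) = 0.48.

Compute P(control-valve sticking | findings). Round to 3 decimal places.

0.159

For each hypothesis, the unnormalized posterior weight is prior × product of the finding likelihoods (using 1 − P(present | H) for each absent finding):
  control-valve sticking: 0.53 × 0.09 × (1 − 0.27) × (1 − 0.34) = 0.022982
  sensor drift: 0.19 × 0.46 × (1 − 0.23) × (1 − 0.06) = 0.06326
  electrical fault: 0.28 × 0.79 × (1 − 0.49) × (1 − 0.48) = 0.058662
The unnormalized weights sum to 0.1449.
P(control-valve sticking | evidence) = 0.022982 / 0.1449 ≈ 0.159.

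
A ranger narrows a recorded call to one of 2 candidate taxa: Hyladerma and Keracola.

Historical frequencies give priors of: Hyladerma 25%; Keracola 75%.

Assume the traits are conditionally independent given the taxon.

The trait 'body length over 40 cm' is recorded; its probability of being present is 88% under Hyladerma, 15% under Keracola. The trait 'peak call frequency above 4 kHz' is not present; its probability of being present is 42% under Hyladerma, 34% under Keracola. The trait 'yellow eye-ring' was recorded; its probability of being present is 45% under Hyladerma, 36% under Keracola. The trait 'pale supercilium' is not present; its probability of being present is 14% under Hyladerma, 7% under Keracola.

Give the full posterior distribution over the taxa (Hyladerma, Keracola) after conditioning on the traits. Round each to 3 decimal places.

0.665, 0.335

By Bayes' rule with conditional independence, the unnormalized weight for each hypothesis is prior × ∏ likelihoods (using 1 − P(present | H) for each absent trait):
  Hyladerma: 0.25 × 0.88 × (1 − 0.42) × 0.45 × (1 − 0.14) = 0.049381
  Keracola: 0.75 × 0.15 × (1 − 0.34) × 0.36 × (1 − 0.07) = 0.024859
Normalizing constant Z = 0.049381 + 0.024859 = 0.07424.
P(Hyladerma | evidence) = 0.049381 / 0.07424 ≈ 0.665
P(Keracola | evidence) = 0.024859 / 0.07424 ≈ 0.335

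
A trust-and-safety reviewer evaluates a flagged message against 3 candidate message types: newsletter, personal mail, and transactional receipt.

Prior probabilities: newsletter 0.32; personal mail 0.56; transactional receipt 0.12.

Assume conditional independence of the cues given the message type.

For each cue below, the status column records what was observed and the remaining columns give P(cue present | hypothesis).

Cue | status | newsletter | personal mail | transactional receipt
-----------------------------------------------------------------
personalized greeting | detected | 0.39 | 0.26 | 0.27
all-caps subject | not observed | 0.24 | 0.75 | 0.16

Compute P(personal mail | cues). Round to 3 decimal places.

Multiply each prior by the joint likelihood of the cue pattern (using 1 − P(present | H) for each absent cue):
  newsletter: 0.32 × 0.39 × (1 − 0.24) = 0.094848
  personal mail: 0.56 × 0.26 × (1 − 0.75) = 0.0364
  transactional receipt: 0.12 × 0.27 × (1 − 0.16) = 0.027216
The unnormalized weights sum to 0.15846.
P(personal mail | evidence) = 0.0364 / 0.15846 ≈ 0.230.

0.230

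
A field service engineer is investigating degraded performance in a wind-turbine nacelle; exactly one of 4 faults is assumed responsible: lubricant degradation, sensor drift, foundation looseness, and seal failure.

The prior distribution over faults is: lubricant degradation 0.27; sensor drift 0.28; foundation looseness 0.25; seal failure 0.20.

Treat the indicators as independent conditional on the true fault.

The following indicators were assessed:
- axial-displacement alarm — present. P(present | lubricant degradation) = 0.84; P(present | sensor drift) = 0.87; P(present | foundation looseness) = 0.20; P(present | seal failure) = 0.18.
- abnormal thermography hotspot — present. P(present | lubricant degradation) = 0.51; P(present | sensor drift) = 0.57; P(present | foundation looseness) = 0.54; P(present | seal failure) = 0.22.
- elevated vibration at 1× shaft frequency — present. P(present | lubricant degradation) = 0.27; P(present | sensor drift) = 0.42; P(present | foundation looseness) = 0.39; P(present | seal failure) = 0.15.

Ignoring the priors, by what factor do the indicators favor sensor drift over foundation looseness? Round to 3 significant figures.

The Bayes factor is the ratio of the joint likelihoods of the indicator pattern under the two hypotheses.
  sensor drift: 0.87 × 0.57 × 0.42 = 0.20828
  foundation looseness: 0.20 × 0.54 × 0.39 = 0.04212
Bayes factor = 0.20828 / 0.04212 ≈ 4.94

4.94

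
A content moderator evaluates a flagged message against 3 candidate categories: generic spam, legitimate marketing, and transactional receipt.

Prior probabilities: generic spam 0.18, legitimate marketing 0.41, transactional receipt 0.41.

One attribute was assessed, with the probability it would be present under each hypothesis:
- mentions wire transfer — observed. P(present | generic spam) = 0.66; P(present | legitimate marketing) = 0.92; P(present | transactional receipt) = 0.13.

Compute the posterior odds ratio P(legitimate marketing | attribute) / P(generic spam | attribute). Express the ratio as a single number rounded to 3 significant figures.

3.18

The normalizing constant cancels in an odds ratio, so compute prior × likelihood for the two hypotheses only:
  legitimate marketing: 0.41 × 0.92 = 0.3772
  generic spam: 0.18 × 0.66 = 0.1188
Posterior odds = 0.3772 / 0.1188 ≈ 3.18.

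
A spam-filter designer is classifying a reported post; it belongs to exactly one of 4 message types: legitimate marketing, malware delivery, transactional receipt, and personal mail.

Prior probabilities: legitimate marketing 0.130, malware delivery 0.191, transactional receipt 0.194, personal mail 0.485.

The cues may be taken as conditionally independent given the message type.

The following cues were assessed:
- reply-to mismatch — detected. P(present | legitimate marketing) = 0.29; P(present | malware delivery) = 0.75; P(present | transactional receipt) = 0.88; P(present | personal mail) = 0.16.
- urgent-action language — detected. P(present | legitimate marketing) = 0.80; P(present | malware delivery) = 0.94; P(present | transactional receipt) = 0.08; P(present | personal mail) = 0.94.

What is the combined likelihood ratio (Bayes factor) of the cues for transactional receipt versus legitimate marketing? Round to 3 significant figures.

0.303

Joint likelihood of the cue pattern under each hypothesis:
  transactional receipt: 0.88 × 0.08 = 0.0704
  legitimate marketing: 0.29 × 0.80 = 0.232
Bayes factor = 0.0704 / 0.232 ≈ 0.303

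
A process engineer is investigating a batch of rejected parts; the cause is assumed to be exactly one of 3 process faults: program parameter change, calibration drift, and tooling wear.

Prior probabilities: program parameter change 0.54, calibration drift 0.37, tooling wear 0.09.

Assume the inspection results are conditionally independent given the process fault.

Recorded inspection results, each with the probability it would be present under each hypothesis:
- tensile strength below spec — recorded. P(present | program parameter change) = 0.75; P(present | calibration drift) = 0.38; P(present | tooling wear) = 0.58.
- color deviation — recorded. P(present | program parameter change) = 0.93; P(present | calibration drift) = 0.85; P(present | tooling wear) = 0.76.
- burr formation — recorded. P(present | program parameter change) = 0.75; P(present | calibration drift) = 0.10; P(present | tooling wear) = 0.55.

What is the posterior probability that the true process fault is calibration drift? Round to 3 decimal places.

0.038

Multiply each prior by the joint likelihood of the inspection result pattern:
  program parameter change: 0.54 × 0.75 × 0.93 × 0.75 = 0.28249
  calibration drift: 0.37 × 0.38 × 0.85 × 0.10 = 0.011951
  tooling wear: 0.09 × 0.58 × 0.76 × 0.55 = 0.02182
The unnormalized weights sum to 0.31626.
P(calibration drift | evidence) = 0.011951 / 0.31626 ≈ 0.038.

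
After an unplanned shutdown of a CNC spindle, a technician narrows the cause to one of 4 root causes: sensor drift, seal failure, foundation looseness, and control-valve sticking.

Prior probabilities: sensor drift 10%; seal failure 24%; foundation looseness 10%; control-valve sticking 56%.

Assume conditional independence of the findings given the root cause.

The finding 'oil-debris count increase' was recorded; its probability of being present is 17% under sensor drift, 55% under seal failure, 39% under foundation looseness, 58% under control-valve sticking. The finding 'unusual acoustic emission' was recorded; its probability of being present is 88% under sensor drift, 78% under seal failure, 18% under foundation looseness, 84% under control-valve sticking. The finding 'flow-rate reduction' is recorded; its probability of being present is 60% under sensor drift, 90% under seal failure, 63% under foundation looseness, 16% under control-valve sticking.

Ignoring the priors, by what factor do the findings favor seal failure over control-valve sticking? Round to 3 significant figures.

4.95

The Bayes factor is the ratio of the joint likelihoods of the evidence pattern under the two hypotheses.
  seal failure: 0.55 × 0.78 × 0.90 = 0.3861
  control-valve sticking: 0.58 × 0.84 × 0.16 = 0.077952
Bayes factor = 0.3861 / 0.077952 ≈ 4.95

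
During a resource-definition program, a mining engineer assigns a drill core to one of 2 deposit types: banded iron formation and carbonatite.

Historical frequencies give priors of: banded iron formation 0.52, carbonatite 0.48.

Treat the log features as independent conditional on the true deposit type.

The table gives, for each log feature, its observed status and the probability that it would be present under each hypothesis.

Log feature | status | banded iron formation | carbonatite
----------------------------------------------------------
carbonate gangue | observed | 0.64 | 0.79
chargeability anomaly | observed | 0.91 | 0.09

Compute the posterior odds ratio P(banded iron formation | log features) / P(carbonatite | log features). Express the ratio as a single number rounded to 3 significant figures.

Posterior odds equal prior odds times the likelihood ratio; only the two competing hypotheses matter.
  banded iron formation: 0.52 × 0.64 × 0.91 = 0.30285
  carbonatite: 0.48 × 0.79 × 0.09 = 0.034128
Odds(banded iron formation : carbonatite) = 0.30285 / 0.034128 ≈ 8.87.

8.87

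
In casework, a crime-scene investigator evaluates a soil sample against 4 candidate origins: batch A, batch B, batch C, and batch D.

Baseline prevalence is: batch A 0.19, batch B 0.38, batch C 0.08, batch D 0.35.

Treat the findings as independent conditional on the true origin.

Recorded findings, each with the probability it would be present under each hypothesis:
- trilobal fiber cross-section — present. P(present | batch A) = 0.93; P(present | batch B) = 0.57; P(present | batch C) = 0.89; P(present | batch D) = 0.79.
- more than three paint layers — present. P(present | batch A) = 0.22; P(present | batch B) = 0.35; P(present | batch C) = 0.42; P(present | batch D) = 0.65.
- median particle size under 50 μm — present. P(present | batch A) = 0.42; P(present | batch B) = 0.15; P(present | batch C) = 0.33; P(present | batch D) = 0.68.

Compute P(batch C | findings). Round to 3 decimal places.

0.062

Multiply each prior by the joint likelihood of the evidence pattern:
  batch A: 0.19 × 0.93 × 0.22 × 0.42 = 0.016327
  batch B: 0.38 × 0.57 × 0.35 × 0.15 = 0.011371
  batch C: 0.08 × 0.89 × 0.42 × 0.33 = 0.0098683
  batch D: 0.35 × 0.79 × 0.65 × 0.68 = 0.12221
The unnormalized weights sum to 0.15978.
P(batch C | evidence) = 0.0098683 / 0.15978 ≈ 0.062.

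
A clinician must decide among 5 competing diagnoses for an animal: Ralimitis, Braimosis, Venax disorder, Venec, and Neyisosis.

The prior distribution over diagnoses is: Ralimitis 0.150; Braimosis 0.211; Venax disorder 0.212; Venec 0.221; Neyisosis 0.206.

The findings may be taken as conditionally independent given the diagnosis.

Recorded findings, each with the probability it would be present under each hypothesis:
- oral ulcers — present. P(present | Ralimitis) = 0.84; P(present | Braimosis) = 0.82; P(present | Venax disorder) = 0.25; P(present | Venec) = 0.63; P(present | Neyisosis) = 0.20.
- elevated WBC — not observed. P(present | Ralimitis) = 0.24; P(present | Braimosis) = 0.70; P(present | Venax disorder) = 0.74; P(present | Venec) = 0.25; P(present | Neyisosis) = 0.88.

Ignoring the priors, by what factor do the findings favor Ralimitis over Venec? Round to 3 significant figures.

The Bayes factor is the ratio of the joint likelihoods of the evidence pattern under the two hypotheses (using 1 − P(present | H) for each absent finding).
  Ralimitis: 0.84 × (1 − 0.24) = 0.6384
  Venec: 0.63 × (1 − 0.25) = 0.4725
Bayes factor = 0.6384 / 0.4725 ≈ 1.35

1.35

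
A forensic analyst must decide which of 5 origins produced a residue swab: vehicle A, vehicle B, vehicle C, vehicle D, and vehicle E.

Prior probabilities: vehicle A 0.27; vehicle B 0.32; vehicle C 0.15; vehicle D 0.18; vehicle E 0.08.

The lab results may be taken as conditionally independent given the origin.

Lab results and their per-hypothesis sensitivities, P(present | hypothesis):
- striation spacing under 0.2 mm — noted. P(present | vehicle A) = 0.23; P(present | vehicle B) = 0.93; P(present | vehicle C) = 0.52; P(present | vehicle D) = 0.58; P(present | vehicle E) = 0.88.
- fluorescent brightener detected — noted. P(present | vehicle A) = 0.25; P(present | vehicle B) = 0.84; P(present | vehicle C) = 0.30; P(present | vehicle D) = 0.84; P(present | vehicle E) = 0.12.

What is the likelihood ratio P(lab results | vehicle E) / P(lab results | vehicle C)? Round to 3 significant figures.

Joint likelihood of the lab result pattern under each hypothesis:
  vehicle E: 0.88 × 0.12 = 0.1056
  vehicle C: 0.52 × 0.30 = 0.156
Bayes factor = 0.1056 / 0.156 ≈ 0.677

0.677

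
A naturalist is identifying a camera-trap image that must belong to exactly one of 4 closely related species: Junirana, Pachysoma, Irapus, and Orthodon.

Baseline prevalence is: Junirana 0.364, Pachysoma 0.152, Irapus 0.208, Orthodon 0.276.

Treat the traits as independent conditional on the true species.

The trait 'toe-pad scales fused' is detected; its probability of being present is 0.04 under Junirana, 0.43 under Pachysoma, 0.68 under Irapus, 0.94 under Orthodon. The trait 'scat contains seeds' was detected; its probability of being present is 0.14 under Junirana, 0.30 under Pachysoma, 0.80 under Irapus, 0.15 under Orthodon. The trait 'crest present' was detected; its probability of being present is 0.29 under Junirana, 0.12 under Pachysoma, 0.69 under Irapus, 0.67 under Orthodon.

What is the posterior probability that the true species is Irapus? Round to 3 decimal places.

By Bayes' rule with conditional independence, the unnormalized weight for each hypothesis is prior × ∏ likelihoods:
  Junirana: 0.364 × 0.04 × 0.14 × 0.29 = 0.00059114
  Pachysoma: 0.152 × 0.43 × 0.30 × 0.12 = 0.002353
  Irapus: 0.208 × 0.68 × 0.80 × 0.69 = 0.078075
  Orthodon: 0.276 × 0.94 × 0.15 × 0.67 = 0.026074
Marginal likelihood of the evidence = 0.10709.
P(Irapus | evidence) = 0.078075 / 0.10709 ≈ 0.729.

0.729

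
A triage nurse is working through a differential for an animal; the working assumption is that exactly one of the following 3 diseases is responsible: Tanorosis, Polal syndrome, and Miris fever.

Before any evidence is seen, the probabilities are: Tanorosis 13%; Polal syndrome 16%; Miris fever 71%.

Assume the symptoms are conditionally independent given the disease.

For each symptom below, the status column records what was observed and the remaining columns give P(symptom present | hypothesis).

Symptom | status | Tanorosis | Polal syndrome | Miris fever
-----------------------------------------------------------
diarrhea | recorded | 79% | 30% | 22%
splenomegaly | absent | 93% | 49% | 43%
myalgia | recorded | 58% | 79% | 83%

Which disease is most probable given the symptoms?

By Bayes' rule with conditional independence, the unnormalized weight for each hypothesis is prior × ∏ likelihoods (using 1 − P(present | H) for each absent symptom):
  Tanorosis: 0.13 × 0.79 × (1 − 0.93) × 0.58 = 0.0041696
  Polal syndrome: 0.16 × 0.30 × (1 − 0.49) × 0.79 = 0.019339
  Miris fever: 0.71 × 0.22 × (1 − 0.43) × 0.83 = 0.073898
The unnormalized weights sum to 0.097407.
P(Tanorosis | evidence) ≈ 0.0041696 / 0.097407 ≈ 0.043
P(Polal syndrome | evidence) ≈ 0.019339 / 0.097407 ≈ 0.199
P(Miris fever | evidence) ≈ 0.073898 / 0.097407 ≈ 0.759
The largest is 0.759, so Miris fever is most probable.

Miris fever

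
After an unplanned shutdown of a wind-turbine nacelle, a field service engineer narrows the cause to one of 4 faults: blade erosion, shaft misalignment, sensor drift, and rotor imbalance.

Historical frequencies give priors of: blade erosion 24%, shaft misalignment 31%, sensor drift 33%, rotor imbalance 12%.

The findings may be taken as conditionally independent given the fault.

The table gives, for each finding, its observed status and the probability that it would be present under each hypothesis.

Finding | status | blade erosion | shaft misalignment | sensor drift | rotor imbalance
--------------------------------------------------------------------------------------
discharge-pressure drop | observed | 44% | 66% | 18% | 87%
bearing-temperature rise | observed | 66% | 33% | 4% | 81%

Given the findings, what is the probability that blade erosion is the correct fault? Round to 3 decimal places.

0.311

For each hypothesis, the unnormalized posterior weight is prior × product of the finding likelihoods:
  blade erosion: 0.24 × 0.44 × 0.66 = 0.069696
  shaft misalignment: 0.31 × 0.66 × 0.33 = 0.067518
  sensor drift: 0.33 × 0.18 × 0.04 = 0.002376
  rotor imbalance: 0.12 × 0.87 × 0.81 = 0.084564
Normalizing constant Z = 0.069696 + 0.067518 + 0.002376 + 0.084564 = 0.22415.
P(blade erosion | evidence) = 0.069696 / 0.22415 ≈ 0.311.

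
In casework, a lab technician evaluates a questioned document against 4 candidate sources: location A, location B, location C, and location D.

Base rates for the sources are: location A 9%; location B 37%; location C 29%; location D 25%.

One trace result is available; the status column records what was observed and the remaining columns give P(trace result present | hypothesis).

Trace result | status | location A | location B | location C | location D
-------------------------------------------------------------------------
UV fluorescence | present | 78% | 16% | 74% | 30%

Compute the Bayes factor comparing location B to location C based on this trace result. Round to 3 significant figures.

Likelihood of this trace result under each hypothesis:
  location B: 0.16
  location C: 0.74
Bayes factor = 0.16 / 0.74 ≈ 0.216

0.216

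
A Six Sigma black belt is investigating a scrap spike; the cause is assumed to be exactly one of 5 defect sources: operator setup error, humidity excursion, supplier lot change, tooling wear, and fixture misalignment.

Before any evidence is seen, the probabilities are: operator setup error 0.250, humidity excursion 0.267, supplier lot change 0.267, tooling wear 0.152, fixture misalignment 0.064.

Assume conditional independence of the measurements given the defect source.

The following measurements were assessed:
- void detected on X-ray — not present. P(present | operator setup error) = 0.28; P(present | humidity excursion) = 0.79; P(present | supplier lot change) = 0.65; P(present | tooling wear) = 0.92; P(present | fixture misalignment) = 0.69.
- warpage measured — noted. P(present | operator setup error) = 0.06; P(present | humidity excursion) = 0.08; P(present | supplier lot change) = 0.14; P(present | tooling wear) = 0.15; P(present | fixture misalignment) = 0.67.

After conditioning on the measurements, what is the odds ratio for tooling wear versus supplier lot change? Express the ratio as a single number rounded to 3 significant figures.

0.139

Posterior odds equal prior odds times the likelihood ratio; only the two competing hypotheses matter (using 1 − P(present | H) for each absent measurement).
  tooling wear: 0.152 × (1 − 0.92) × 0.15 = 0.001824
  supplier lot change: 0.267 × (1 − 0.65) × 0.14 = 0.013083
Odds(tooling wear : supplier lot change) = 0.001824 / 0.013083 ≈ 0.139.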